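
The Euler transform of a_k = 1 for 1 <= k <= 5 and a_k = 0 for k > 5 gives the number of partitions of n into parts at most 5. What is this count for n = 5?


Partitions of 5 into parts at most 5:
Using generating function (1-x)^(-1)(1-x^2)^(-1)...(1-x^5)^(-1),
the coefficient of x^5 = 7

7


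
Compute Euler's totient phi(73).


phi(n) counts integers in [1, n] coprime to n. Using the multiplicative formula phi(n) = n * prod_{p | n} (1 - 1/p):
73 = 73, so
phi(73) = 73 * (1 - 1/73) = 72.

72


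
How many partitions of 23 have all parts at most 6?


Using the generating function (1-x)^(-1)(1-x^2)^(-1)...(1-x^6)^(-1),
the coefficient of x^23 counts these restricted partitions.
Result = 454

454


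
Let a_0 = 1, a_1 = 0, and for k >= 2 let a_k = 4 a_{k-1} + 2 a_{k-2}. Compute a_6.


Iterating the recurrence forward:
a_0 = 1
a_1 = 0
a_2 = 4*0 + 2*1 = 2
a_3 = 4*2 + 2*0 = 8
a_4 = 4*8 + 2*2 = 36
a_5 = 4*36 + 2*8 = 160
a_6 = 4*160 + 2*36 = 712
So a_6 = 712.

712


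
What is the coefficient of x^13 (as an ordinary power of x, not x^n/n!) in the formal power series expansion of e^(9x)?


The exponential series is e^y = sum_{k>=0} y^k / k!. Substituting y = 9x gives
e^(9x) = sum_{k>=0} 9^k x^k / k!.
So the coefficient of x^n is a^n/n! with a = 9, n = 13:
9^13 / 13! = 2541865828329/6227020800 = 10460353203/25625600

10460353203/25625600


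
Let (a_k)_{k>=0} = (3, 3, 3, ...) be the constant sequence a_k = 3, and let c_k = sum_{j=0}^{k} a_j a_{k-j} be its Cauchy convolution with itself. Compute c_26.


Since a_j = 3 for all j >= 0, the convolution sum becomes
c_k = sum_{j=0}^{k} 3 * 3 = 9 * (k + 1).
Equivalently, the generating function of (a_k) is 3/(1 - x) and its square is 9/(1 - x)^2 = sum_{k>=0} 9(k + 1) x^k.
For k = 26: 9 * 27 = 243.

243


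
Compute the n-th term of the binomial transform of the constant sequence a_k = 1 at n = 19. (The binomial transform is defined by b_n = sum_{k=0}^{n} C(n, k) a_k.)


With a_k = 1 for all k, b_n = sum_{k=0}^{n} C(n, k) = 2^n by the binomial theorem.
For n = 19: 2^19 = 524288.

524288


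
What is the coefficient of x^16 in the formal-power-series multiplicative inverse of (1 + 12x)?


The inverse is 1/(1 + 12x). Apply the geometric identity 1/(1 - y) = sum_{k>=0} y^k with y = -12x:
1/(1 + 12x) = sum_{k>=0} (-12)^k x^k.
So the coefficient of x^16 is (-12)^16 = 184884258895036416.

184884258895036416


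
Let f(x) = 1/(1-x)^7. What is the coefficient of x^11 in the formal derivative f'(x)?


Differentiate: d/dx [ 1/(1-x)^r ] = r / (1-x)^(r+1).
Here r = 7, so f'(x) = 7 / (1-x)^8.
The expansion of 1/(1-x)^(r+1) has coefficient of x^n equal to C(n+r, r).
So the coefficient of x^11 in f'(x) is
7 * C(18, 7) = 7 * 31824 = 222768

222768


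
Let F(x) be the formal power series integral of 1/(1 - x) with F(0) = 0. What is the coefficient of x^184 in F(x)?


1/(1 - x) = sum_{k>=0} x^k. Integrating termwise and using F(0) = 0 gives
F(x) = sum_{k>=0} x^(k+1) / (k+1) = sum_{m>=1} x^m / m = -ln(1 - x).
So the coefficient of x^184 is 1/184 = 1/184.

1/184


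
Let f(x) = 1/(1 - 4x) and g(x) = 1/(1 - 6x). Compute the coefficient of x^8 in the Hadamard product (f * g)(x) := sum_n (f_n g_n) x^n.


f has coefficients f_k = 4^k and g has coefficients g_k = 6^k, so the Hadamard product has coefficient (f*g)_k = 4^k * 6^k = 24^k.
For k = 8: 24^8 = 110075314176.

110075314176


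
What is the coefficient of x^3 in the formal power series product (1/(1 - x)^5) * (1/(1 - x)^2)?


Combine the factors: (1/(1 - x)^5) * (1/(1 - x)^2) = 1/(1 - x)^7.
Then use 1/(1 - x)^r = sum_{k>=0} C(k + r - 1, r - 1) x^k with r = 7 and k = 3:
C(9, 6) = 84.

84


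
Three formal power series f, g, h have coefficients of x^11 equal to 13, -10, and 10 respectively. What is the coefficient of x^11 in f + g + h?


Series addition is componentwise:
13 + -10 + 10
= 13

13


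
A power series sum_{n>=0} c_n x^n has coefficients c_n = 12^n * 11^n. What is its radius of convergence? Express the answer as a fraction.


By the root test (Cauchy-Hadamard), the radius is R = 1 / limsup_n |c_n|^(1/n).
Here |c_n|^(1/n) = (12^n * 11^n)^(1/n) = 12 * 11 = 132 for all n.
So R = 1/132 = 1/132.

1/132


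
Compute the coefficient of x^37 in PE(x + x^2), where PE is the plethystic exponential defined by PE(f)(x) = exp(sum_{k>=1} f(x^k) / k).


With f(x) = x + x^2, the exponent is sum_{k>=1} (x^k + x^(2k)) / k = -ln(1 - x) - ln(1 - x^2). Exponentiating:
PE(x + x^2) = 1 / ((1 - x)(1 - x^2)).
This is the generating function for partitions of n into parts of size 1 or 2. The number of 2's can be any j in 0..18, and the rest are 1's, so
[x^37] = floor(37/2) + 1 = 19.

19


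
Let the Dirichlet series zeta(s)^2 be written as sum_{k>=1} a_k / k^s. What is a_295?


The Dirichlet convolution of the constant function 1 with itself gives (1 * 1)(k) = sum_{d | k} 1 = d(k), the number of positive divisors of k.
Since zeta(s) = sum_{k>=1} 1/k^s, we have zeta(s)^2 = sum_{k>=1} d(k)/k^s, so a_k = d(k).
For k = 295: the divisors are 1, 5, 59, 295.
Count = 4.

4


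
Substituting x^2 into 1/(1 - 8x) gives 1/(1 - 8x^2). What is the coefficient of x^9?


Since 1/(1 - 8x^2) only has even powers of x,
the coefficient of x^9 (odd) is 0.

0


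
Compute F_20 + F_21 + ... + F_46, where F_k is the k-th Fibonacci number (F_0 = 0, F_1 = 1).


Use the identity sum_{k=0}^{N} F_k = F_{N+2} - 1 (which follows from F_{k+2} - F_{k+1} = F_k). Then
sum_{k=20}^{46} F_k = (F_{48} - 1) - (F_{21} - 1) = F_{48} - F_{21}.
Computing: F_{48} = 4807526976, F_{21} = 10946, so
Sum = 4807526976 - 10946 = 4807516030.

4807516030


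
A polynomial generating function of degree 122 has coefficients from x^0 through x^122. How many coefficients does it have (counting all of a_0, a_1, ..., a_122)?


A polynomial of degree 122 takes the form a_0 + a_1 x + ... + a_122 x^122.
The number of coefficients is 122 + 1 = 123.

123


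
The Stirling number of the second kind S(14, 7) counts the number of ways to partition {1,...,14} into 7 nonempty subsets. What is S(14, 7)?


Using the explicit formula S(n,k) = (1/k!) sum_{j=0}^{k} (-1)^(k-j) C(k,j) j^n:
S(14, 7) = 49329280
Equivalently, S(n,k) is n! times the coefficient of x^n in the EGF (e^x - 1)^k / k!.

49329280


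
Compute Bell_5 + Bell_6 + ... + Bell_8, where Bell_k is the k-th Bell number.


Recall Bell_k counts set partitions of a k-set (with Bell_0 = 1 by convention).
Bell_5 through Bell_8: 52, 203, 877, 4140
Sum = 52 + 203 + 877 + 4140 = 5272.

5272


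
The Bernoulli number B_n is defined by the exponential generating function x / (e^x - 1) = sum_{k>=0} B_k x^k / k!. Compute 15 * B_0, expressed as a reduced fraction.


Bernoulli numbers can also be computed recursively via B_0 = 1 and sum_{j=0}^{m} C(m+1, j) B_j = 0 for m >= 1. Odd-index Bernoulli numbers vanish for k >= 3.
Computing B_0 = 1, so 15 * B_0 = 15 * 1 = 15.

15


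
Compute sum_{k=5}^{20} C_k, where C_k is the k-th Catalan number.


C_5 through C_20: 42, 132, 429, 1430, 4862, 16796, 58786, 208012, 742900, 2674440, 9694845, 35357670, 129644790, 477638700, 1767263190, 6564120420
Sum = 42 + 132 + 429 + 1430 + 4862 + 16796 + 58786 + 208012 + 742900 + 2674440 + 9694845 + 35357670 + 129644790 + 477638700 + 1767263190 + 6564120420
= 8987427444

8987427444


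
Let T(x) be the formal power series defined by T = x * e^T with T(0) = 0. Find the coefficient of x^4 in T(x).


Apply the Lagrange inversion formula: if T = x * phi(T) with phi(t) = e^t, then
[x^n] T = (1/n) [t^(n-1)] phi(t)^n = (1/n) [t^(n-1)] e^(n t) = (1/n) * n^(n-1) / (n-1)! = n^(n-1) / n!.
When c = 1 this is the Cayley count of rooted labeled trees on n vertices, divided by n!.
For n = 4: 4^3 / 4! = 64/24 = 8/3.

8/3


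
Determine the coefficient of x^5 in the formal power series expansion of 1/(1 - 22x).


The geometric series identity gives 1/(1 - c x) = sum_{k>=0} c^k x^k, so the coefficient of x^k is c^k.
Here c = 22 and k = 5.
Computing: 22^5 = 5153632

5153632


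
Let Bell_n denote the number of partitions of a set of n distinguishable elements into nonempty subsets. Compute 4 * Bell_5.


Bell_5 can be computed from the Bell triangle or from Dobinski's identity Bell_n = (1/e) * sum_{k>=0} k^n / k!.
Computing Bell_5 = 52.
Then 4 * 52 = 208.

208


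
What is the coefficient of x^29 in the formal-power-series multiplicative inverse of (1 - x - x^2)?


Let the inverse be f(x) = sum_{k>=0} a_k x^k. From f(x) * (1 - x - x^2) = 1 and matching coefficients:
 x^0: a_0 = 1.
 x^1: a_1 - a_0 = 0, so a_1 = 1.
 x^k (k >= 2): a_k - a_{k-1} - a_{k-2} = 0, i.e. a_k = a_{k-1} + a_{k-2}.
This is the Fibonacci-type recurrence shifted so that a_0 = a_1 = 1.
Iterating: a_0=1, a_1=1, a_2=2, a_3=3, a_4=5, a_5=8, a_6=13, a_7=21, a_8=34, a_9=55, ...
a_29 = 832040.

832040


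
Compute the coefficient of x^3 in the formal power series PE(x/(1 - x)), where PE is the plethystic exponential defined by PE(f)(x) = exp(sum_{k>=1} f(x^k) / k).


For f(x) = x/(1 - x) we have
sum_{k>=1} f(x^k) / k = sum_{k>=1} (1/k) * x^k / (1 - x^k) = sum_{k, m >= 1} x^(k m) / k,
which after exponentiating simplifies to
PE(x/(1 - x)) = prod_{k>=1} 1 / (1 - x^k).
This is the generating function for the partition function p(n), so the coefficient of x^3 is p(3).
Computing p(3) by dynamic programming over parts 1, 2, ..., 3: p(3) = 3.

3


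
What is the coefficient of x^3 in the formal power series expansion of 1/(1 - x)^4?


The expansion 1/(1 - x)^r = sum_{k>=0} C(k + r - 1, r - 1) x^k follows from the multiset / negative-binomial theorem (or from repeated differentiation of the geometric series).
For r = 4 and k = 3:
C(6, 3) = 720 / (6 * 6) = 20.

20


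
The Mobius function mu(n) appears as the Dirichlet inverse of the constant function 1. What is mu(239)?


239 = 239 (all distinct primes).
mu(239) = (-1)^1 = -1

-1


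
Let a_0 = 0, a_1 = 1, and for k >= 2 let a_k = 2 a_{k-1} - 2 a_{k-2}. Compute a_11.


Iterating the recurrence forward:
a_0 = 0
a_1 = 1
a_2 = 2*1 - 2*0 = 2
a_3 = 2*2 - 2*1 = 2
a_4 = 2*2 - 2*2 = 0
a_5 = 2*0 - 2*2 = -4
a_6 = 2*-4 - 2*0 = -8
a_7 = 2*-8 - 2*-4 = -8
a_8 = 2*-8 - 2*-8 = 0
a_9 = 2*0 - 2*-8 = 16
a_10 = 2*16 - 2*0 = 32
a_11 = 2*32 - 2*16 = 32
So a_11 = 32.

32


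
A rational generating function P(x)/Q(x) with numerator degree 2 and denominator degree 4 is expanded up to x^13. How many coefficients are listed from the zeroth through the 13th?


Expanding up to x^13 gives the coefficients for x^0, x^1, ..., x^13.
That is 13 + 1 = 14 coefficients in total.

14


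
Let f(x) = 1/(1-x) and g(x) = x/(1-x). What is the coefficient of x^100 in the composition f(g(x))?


First simplify the composition: f(g(x)) = 1/(1 - x/(1-x)) = (1-x)/((1-x) - x) = (1-x)/(1-2x).
Now extract the coefficient. Write (1-x)/(1-2x) = 1/(1-2x) - x/(1-2x).
The coefficient of x^n in 1/(1-2x) is 2^n, and in x/(1-2x) is 2^(n-1) (for n >= 1).
So the coefficient of x^100 is 2^100 - 2^99 = 1267650600228229401496703205376 - 633825300114114700748351602688 = 633825300114114700748351602688.

633825300114114700748351602688


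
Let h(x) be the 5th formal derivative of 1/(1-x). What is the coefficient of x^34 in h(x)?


Differentiating 5 times: d^5/dx^5 [1/(1-x)] = 5!/(1-x)^6.
The expansion 1/(1-x)^6 = sum_{k>=0} C(k+5, 5) x^k, so the coefficient of x^n in 5!/(1-x)^6 is 5! * C(n+5, 5).
For n = 34: 120 * C(39, 5) = 120 * 575757 = 69090840

69090840


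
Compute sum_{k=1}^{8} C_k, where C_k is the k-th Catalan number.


C_1 through C_8: 1, 2, 5, 14, 42, 132, 429, 1430
Sum = 1 + 2 + 5 + 14 + 42 + 132 + 429 + 1430
= 2055

2055


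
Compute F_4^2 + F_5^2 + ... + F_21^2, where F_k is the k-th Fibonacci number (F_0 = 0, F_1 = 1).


There is a standard identity sum_{k=0}^{N} F_k^2 = F_N * F_{N+1} (proved inductively from the telescoping relation F_k^2 = F_k F_{k+1} - F_{k-1} F_k). Then
sum_{k=4}^{21} F_k^2 = F_21 F_22 - F_3 F_4.
Computing: F_21 = 10946, F_22 = 17711, F_3 = 2, F_4 = 3.
Sum = 10946 * 17711 - 2 * 3 = 193864600.

193864600


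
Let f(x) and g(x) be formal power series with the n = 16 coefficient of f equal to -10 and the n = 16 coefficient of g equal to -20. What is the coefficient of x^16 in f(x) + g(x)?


Addition of formal power series is termwise.
The coefficient of x^16 in f + g = -10 + -20
= -30

-30


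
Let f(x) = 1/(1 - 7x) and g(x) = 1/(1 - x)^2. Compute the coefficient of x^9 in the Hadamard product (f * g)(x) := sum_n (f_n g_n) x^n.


f has coefficients f_k = 7^k. For g = 1/(1 - x)^2 the coefficient is g_k = C(k + 1, 1) = k + 1. The Hadamard coefficient is (f * g)_k = 7^k * (k + 1).
For k = 9: 7^9 * 10 = 40353607 * 10 = 403536070.

403536070


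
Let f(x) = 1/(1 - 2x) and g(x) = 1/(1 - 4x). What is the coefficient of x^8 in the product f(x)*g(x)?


The coefficient of x^n in f*g is the Cauchy product: sum_{k=0}^{n} a^k * b^(n-k).
With a=2, b=4, n=8:
sum_{k=0}^{8} 2^k * 4^(8-k)
= 130816

130816


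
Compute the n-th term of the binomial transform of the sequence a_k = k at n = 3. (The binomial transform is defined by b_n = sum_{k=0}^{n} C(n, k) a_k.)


With a_k = k, b_n = sum_{k=0}^{n} C(n, k) k. Using k * C(n, k) = n * C(n-1, k-1) gives b_n = n * sum_{k>=1} C(n-1, k-1) = n * 2^(n-1).
For n = 3: 3 * 2^2 = 3 * 4 = 12.

12


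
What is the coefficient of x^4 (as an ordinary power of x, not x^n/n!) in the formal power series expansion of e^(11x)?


The exponential series is e^y = sum_{k>=0} y^k / k!. Substituting y = 11x gives
e^(11x) = sum_{k>=0} 11^k x^k / k!.
So the coefficient of x^n is a^n/n! with a = 11, n = 4:
11^4 / 4! = 14641/24 = 14641/24

14641/24


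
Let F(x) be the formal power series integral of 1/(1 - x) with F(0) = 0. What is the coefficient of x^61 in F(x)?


1/(1 - x) = sum_{k>=0} x^k. Integrating termwise and using F(0) = 0 gives
F(x) = sum_{k>=0} x^(k+1) / (k+1) = sum_{m>=1} x^m / m = -ln(1 - x).
So the coefficient of x^61 is 1/61 = 1/61.

1/61


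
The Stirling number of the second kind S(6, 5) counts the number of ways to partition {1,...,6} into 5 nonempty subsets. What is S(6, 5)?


Using the explicit formula S(n,k) = (1/k!) sum_{j=0}^{k} (-1)^(k-j) C(k,j) j^n:
S(6, 5) = 15
Equivalently, S(n,k) is n! times the coefficient of x^n in the EGF (e^x - 1)^k / k!.

15


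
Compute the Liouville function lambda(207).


The Liouville function is lambda(k) = (-1)^Omega(k), where Omega(k) counts the prime factors of k with multiplicity.
Factoring: 207 = 3 * 3 * 23, so Omega(207) = 3.
lambda(207) = (-1)^3 = -1.

-1


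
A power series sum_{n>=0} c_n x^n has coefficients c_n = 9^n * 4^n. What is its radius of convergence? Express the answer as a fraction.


By the root test (Cauchy-Hadamard), the radius is R = 1 / limsup_n |c_n|^(1/n).
Here |c_n|^(1/n) = (9^n * 4^n)^(1/n) = 9 * 4 = 36 for all n.
So R = 1/36 = 1/36.

1/36


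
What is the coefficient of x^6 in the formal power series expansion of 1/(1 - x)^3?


The negative binomial / multiset identity is
1/(1 - x)^r = sum_{k>=0} C(k + r - 1, r - 1) x^k.
Here r = 3 and k = 6, so the coefficient is
C(6 + 2, 2) = C(8, 2)
= 28

28


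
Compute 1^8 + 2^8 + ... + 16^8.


This power sum has a closed form given by Faulhaber's formula
sum_{k=1}^{m} k^p = (1 / (p + 1)) * sum_{j=0}^{p} C(p + 1, j) B_j m^(p + 1 - j),
but for small m direct computation is fastest:
1 + 256 + 6561 + 65536 + 390625 + 1679616 + 5764801 + 16777216 + 43046721 + 100000000 + 214358881 + 429981696 + 815730721 + 1475789056 + 2562890625 + 4294967296 = 9961449608.

9961449608


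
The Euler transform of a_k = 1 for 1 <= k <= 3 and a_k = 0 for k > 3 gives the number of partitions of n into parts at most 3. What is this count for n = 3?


Partitions of 3 into parts at most 3:
Using generating function (1-x)^(-1)(1-x^2)^(-1)(1-x^3)^(-1),
the coefficient of x^3 = 3

3


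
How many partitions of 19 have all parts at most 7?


Using the generating function (1-x)^(-1)(1-x^2)^(-1)...(1-x^7)^(-1),
the coefficient of x^19 counts these restricted partitions.
Result = 300

300


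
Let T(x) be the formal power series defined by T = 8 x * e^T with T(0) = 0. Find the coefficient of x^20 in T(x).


Apply the Lagrange inversion formula: if T = 8 x * phi(T) with phi(t) = e^t, then
[x^n] T = 8^n * (1/n) [t^(n-1)] phi(t)^n = 8^n * (1/n) [t^(n-1)] e^(n t) = 8^n * (1/n) * n^(n-1) / (n-1)! = 8^n * n^(n-1) / n!.
When c = 1 this is the Cayley count of rooted labeled trees on n vertices, divided by n!.
For n = 20: 8^20 * 20^19 / 20! = 1152921504606846976 * 5242880000000000000000000/2432902008176640000 = 36893488147419103232000000000000000/14849255421.

36893488147419103232000000000000000/14849255421


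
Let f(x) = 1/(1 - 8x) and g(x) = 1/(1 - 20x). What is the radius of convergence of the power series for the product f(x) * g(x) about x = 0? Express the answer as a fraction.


The radius of 1/(1 - 8x) is 1/8 (nearest singularity at x = 1/8), and the radius of 1/(1 - 20x) is 1/20.
The product f(x)*g(x) = 1/((1 - 8x)(1 - 20x)) has singularities at both 1/8 and 1/20, so its radius of convergence is the distance to the nearest one:
min(1/8, 1/20) = 1/20.

1/20


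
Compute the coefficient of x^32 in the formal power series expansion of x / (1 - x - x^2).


Let f(x) = sum_{k>=0} a_k x^k. Multiplying f(x) * (1 - x - x^2) = x and matching coefficients gives a_0 = 0, a_1 = 1, and a_k = a_{k-1} + a_{k-2} for k >= 2. These are the Fibonacci numbers F_k.
Iterating from F_0 = 0, F_1 = 1:
F_0=0, F_1=1, F_2=1, F_3=2, F_4=3, F_5=5, F_6=8, F_7=13, F_8=21, F_9=34, ...
F_32 = 2178309.

2178309


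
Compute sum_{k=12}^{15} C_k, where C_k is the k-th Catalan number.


C_12 through C_15: 208012, 742900, 2674440, 9694845
Sum = 208012 + 742900 + 2674440 + 9694845
= 13320197

13320197


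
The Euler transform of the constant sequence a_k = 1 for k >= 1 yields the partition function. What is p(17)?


The Euler transform converts the sequence a_k = 1 into the number of integer partitions.
Using the recurrence or dynamic programming:
p(17) = 297

297


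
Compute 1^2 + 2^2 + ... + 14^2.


This power sum has a closed form given by Faulhaber's formula
sum_{k=1}^{m} k^p = (1 / (p + 1)) * sum_{j=0}^{p} C(p + 1, j) B_j m^(p + 1 - j),
but for small m direct computation is fastest:
1 + 4 + 9 + 16 + 25 + 36 + 49 + 64 + 81 + 100 + 121 + 144 + 169 + 196 = 1015.

1015


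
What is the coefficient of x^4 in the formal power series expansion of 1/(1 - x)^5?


The expansion 1/(1 - x)^r = sum_{k>=0} C(k + r - 1, r - 1) x^k follows from the multiset / negative-binomial theorem (or from repeated differentiation of the geometric series).
For r = 5 and k = 4:
C(8, 4) = 40320 / (24 * 24) = 70.

70


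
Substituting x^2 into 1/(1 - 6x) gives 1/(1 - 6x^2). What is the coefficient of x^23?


Since 1/(1 - 6x^2) only has even powers of x,
the coefficient of x^23 (odd) is 0.

0


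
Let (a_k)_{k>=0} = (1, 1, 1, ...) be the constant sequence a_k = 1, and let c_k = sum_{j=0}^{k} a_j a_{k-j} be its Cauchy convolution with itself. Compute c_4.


Since a_j = 1 for all j >= 0, the convolution sum becomes
c_k = sum_{j=0}^{k} 1 * 1 = 1 * (k + 1).
Equivalently, the generating function of (a_k) is 1/(1 - x) and its square is 1/(1 - x)^2 = sum_{k>=0} 1(k + 1) x^k.
For k = 4: 1 * 5 = 5.

5


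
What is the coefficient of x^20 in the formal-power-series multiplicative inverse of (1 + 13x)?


The inverse is 1/(1 + 13x). Apply the geometric identity 1/(1 - y) = sum_{k>=0} y^k with y = -13x:
1/(1 + 13x) = sum_{k>=0} (-13)^k x^k.
So the coefficient of x^20 is (-13)^20 = 19004963774880799438801.

19004963774880799438801


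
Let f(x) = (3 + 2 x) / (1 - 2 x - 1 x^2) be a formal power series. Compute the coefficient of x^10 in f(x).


Write f(x) = sum_{k>=0} a_k x^k. Multiplying both sides by 1 - 2 x - 1 x^2 gives
(1 - 2 x - 1 x^2) sum_{k>=0} a_k x^k = 3 + 2 x.
Matching coefficients:
 x^0: a_0 = 3
 x^1: a_1 - 2 a_0 = 2  =>  a_1 = 2*3 + 2 = 8
 x^k (k >= 2): a_k = 2 a_{k-1} + 1 a_{k-2}.
Iterating: a_2 = 19, a_3 = 46, a_4 = 111, a_5 = 268, a_6 = 647, a_7 = 1562, a_8 = 3771, a_9 = 9104, a_10 = 21979.
So the coefficient of x^10 is 21979.

21979


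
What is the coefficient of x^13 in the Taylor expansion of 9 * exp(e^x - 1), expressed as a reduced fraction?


exp(e^x - 1) = sum_{k>=0} Bell_k x^k / k!, where Bell_k is the k-th Bell number.
So the coefficient of x^13 is 9 * Bell_13 / 13!.
Computing: Bell_13 = 27644437 and 13! = 6227020800, giving
9 * 27644437/6227020800 = 27644437/691891200.

27644437/691891200


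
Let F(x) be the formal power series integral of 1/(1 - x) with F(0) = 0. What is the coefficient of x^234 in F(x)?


1/(1 - x) = sum_{k>=0} x^k. Integrating termwise and using F(0) = 0 gives
F(x) = sum_{k>=0} x^(k+1) / (k+1) = sum_{m>=1} x^m / m = -ln(1 - x).
So the coefficient of x^234 is 1/234 = 1/234.

1/234


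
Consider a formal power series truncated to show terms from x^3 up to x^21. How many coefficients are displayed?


From x^3 to x^21 inclusive, the count is 21 - 3 + 1 = 19.

19


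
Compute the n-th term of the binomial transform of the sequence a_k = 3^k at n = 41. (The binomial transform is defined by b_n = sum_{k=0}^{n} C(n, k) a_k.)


With a_k = 3^k, b_n = sum_{k=0}^{n} C(n, k) 3^k = (1 + 3)^n by the binomial theorem.
For n = 41: (1 + 3)^41 = 4^41 = 4835703278458516698824704.

4835703278458516698824704


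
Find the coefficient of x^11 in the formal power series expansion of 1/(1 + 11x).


Write 1/(1 + c x) = 1/(1 - (-c) x) and apply the geometric-series identity
1/(1 - y) = sum_{k>=0} y^k to get 1/(1 + c x) = sum_{k>=0} (-c)^k x^k.
So the coefficient of x^k is (-c)^k = (-1)^k * c^k.
Here c = 11 and k = 11:
(-11)^11 = -1 * 285311670611 = -285311670611

-285311670611


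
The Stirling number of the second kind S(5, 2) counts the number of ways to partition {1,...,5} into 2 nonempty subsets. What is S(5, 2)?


Using the explicit formula S(n,k) = (1/k!) sum_{j=0}^{k} (-1)^(k-j) C(k,j) j^n:
S(5, 2) = 15
Equivalently, S(n,k) is n! times the coefficient of x^n in the EGF (e^x - 1)^k / k!.

15


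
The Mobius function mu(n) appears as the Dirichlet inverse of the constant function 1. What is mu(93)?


93 = 3 * 31 (all distinct primes).
mu(93) = (-1)^2 = 1

1


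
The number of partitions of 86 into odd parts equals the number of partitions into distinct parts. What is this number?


Computing partitions of 86 into odd parts (1, 3, 5, ...):
Using the generating function prod_{k>=0} 1/(1-x^(2k+1)),
the count is 133184

133184


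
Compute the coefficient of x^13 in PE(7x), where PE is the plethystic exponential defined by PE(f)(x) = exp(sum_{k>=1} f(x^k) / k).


With f(x) = 7x, the exponent is sum_{k>=1} 7 x^k / k = 7 * (-ln(1 - x)). Exponentiating:
PE(7x) = exp(-7 ln(1 - x)) = 1/(1 - x)^7.
By the negative binomial expansion, [x^n] 1/(1 - x)^7 = C(n + 6, 6).
For n = 13: C(19, 6) = 27132.

27132


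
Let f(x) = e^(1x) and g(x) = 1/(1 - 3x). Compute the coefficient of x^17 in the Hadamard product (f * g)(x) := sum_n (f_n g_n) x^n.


Expanding: f_k = 1^k/k! (from e^(1x)) and g_k = 3^k (from 1/(1 - 3x)). So the Hadamard coefficient (f * g)_k = 1^k 3^k / k! = (3)^k / k!.
For k = 17: 3^17/17! = 129140163/355687428096000 = 177147/487911424000.

177147/487911424000


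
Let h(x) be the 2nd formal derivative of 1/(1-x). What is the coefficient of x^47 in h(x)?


Differentiating 2 times: d^2/dx^2 [1/(1-x)] = 2!/(1-x)^3.
The expansion 1/(1-x)^3 = sum_{k>=0} C(k+2, 2) x^k, so the coefficient of x^n in 2!/(1-x)^3 is 2! * C(n+2, 2).
For n = 47: 2 * C(49, 2) = 2 * 1176 = 2352

2352


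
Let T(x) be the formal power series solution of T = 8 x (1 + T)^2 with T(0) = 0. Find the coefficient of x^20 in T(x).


Apply the Lagrange inversion formula: if T = 8 x * phi(T) with phi(t) = (1 + t)^2, then [x^n] T = 8^n * (1/n) [t^(n-1)] phi(t)^n = 8^n * (1/n) [t^(n-1)] (1 + t)^(2n) = 8^n * (1/n) C(2n, n-1).
Using the identity C(2n, n-1) = C(2n, n) * n / (n+1), the unscaled factor equals C(2n, n) / (n+1) = C_n, the n-th Catalan number.
For n = 20: C_20 = C(40, 20) / 21 = 137846528820/21 = 6564120420.
With the 8^20 = 1152921504606846976 factor, the coefficient is 1152921504606846976 * 6564120420 = 7567915591046928306976849920.

7567915591046928306976849920


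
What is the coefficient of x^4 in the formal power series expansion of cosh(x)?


The Maclaurin series is cosh(t) = sum_{m>=0} t^(2m) / (2m)!, so substituting t = x, only even powers of x are nonzero, with coefficient of x^(2m) equal to 1 / (2m)!.
For x^4 the coefficient is 1/4! = 1/24 = 1/24.

1/24


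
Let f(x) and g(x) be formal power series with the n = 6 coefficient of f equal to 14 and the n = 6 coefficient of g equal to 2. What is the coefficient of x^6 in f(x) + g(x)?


Addition of formal power series is termwise.
The coefficient of x^6 in f + g = 14 + 2
= 16

16


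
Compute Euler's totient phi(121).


phi(n) counts integers in [1, n] coprime to n. Using the multiplicative formula phi(n) = n * prod_{p | n} (1 - 1/p):
121 = 11^2, so
phi(121) = 121 * (1 - 1/11) = 110.

110


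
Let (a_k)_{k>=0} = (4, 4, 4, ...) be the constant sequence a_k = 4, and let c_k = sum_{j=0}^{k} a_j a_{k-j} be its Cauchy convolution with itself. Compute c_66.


Since a_j = 4 for all j >= 0, the convolution sum becomes
c_k = sum_{j=0}^{k} 4 * 4 = 16 * (k + 1).
Equivalently, the generating function of (a_k) is 4/(1 - x) and its square is 16/(1 - x)^2 = sum_{k>=0} 16(k + 1) x^k.
For k = 66: 16 * 67 = 1072.

1072


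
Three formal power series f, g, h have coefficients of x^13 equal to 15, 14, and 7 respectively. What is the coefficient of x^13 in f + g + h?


Series addition is componentwise:
15 + 14 + 7
= 36

36


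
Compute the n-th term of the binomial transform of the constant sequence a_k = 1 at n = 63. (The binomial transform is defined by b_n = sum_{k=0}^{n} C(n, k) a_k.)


With a_k = 1 for all k, b_n = sum_{k=0}^{n} C(n, k) = 2^n by the binomial theorem.
For n = 63: 2^63 = 9223372036854775808.

9223372036854775808


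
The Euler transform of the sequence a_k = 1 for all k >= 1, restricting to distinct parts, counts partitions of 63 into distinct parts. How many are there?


Partitions of 63 into distinct parts can be computed via generating function.
Product (1+x)(1+x^2)(1+x^3)...
The coefficient of x^63 = 14848

14848


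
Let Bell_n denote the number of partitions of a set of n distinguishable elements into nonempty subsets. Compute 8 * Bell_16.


Bell_16 can be computed from the Bell triangle or from Dobinski's identity Bell_n = (1/e) * sum_{k>=0} k^n / k!.
Computing Bell_16 = 10480142147.
Then 8 * 10480142147 = 83841137176.

83841137176


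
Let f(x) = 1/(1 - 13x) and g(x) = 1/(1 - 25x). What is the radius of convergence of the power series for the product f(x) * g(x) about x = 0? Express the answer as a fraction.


The radius of 1/(1 - 13x) is 1/13 (nearest singularity at x = 1/13), and the radius of 1/(1 - 25x) is 1/25.
The product f(x)*g(x) = 1/((1 - 13x)(1 - 25x)) has singularities at both 1/13 and 1/25, so its radius of convergence is the distance to the nearest one:
min(1/13, 1/25) = 1/25.

1/25


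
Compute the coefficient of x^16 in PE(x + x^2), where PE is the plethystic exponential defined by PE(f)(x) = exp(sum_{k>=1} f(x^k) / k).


With f(x) = x + x^2, the exponent is sum_{k>=1} (x^k + x^(2k)) / k = -ln(1 - x) - ln(1 - x^2). Exponentiating:
PE(x + x^2) = 1 / ((1 - x)(1 - x^2)).
This is the generating function for partitions of n into parts of size 1 or 2. The number of 2's can be any j in 0..8, and the rest are 1's, so
[x^16] = floor(16/2) + 1 = 9.

9


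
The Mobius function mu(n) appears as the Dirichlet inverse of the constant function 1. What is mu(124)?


124 has a squared prime factor, so mu(124) = 0.
Factorization reveals a repeated prime.

0


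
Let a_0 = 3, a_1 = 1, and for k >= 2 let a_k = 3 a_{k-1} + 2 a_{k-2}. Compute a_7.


Iterating the recurrence forward:
a_0 = 3
a_1 = 1
a_2 = 3*1 + 2*3 = 9
a_3 = 3*9 + 2*1 = 29
a_4 = 3*29 + 2*9 = 105
a_5 = 3*105 + 2*29 = 373
a_6 = 3*373 + 2*105 = 1329
a_7 = 3*1329 + 2*373 = 4733
So a_7 = 4733.

4733


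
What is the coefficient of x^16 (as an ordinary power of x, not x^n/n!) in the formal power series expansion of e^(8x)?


The exponential series is e^y = sum_{k>=0} y^k / k!. Substituting y = 8x gives
e^(8x) = sum_{k>=0} 8^k x^k / k!.
So the coefficient of x^n is a^n/n! with a = 8, n = 16:
8^16 / 16! = 281474976710656/20922789888000 = 8589934592/638512875

8589934592/638512875


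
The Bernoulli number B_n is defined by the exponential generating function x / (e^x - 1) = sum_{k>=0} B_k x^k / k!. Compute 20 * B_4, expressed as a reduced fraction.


Bernoulli numbers can also be computed recursively via B_0 = 1 and sum_{j=0}^{m} C(m+1, j) B_j = 0 for m >= 1. Odd-index Bernoulli numbers vanish for k >= 3.
Computing B_4 = -1/30, so 20 * B_4 = 20 * -1/30 = -2/3.

-2/3


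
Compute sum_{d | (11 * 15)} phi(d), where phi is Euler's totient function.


First, 11 * 15 = 165. One classical identity is sum_{d | n} phi(d) = n (each k in [1, n] has a unique gcd with n, and among the k's with gcd(k, n) = n/d there are phi(d) of them). So the sum equals 165. We also verify directly:
Divisors of 165: 1, 3, 5, 11, 15, 33, 55, 165.
phi values: 1, 2, 4, 10, 8, 20, 40, 80.
Sum = 165.

165


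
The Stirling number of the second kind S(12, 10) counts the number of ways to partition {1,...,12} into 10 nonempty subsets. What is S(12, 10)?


Using the explicit formula S(n,k) = (1/k!) sum_{j=0}^{k} (-1)^(k-j) C(k,j) j^n:
S(12, 10) = 1705
Equivalently, S(n,k) is n! times the coefficient of x^n in the EGF (e^x - 1)^k / k!.

1705


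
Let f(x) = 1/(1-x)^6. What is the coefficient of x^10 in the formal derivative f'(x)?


Differentiate: d/dx [ 1/(1-x)^r ] = r / (1-x)^(r+1).
Here r = 6, so f'(x) = 6 / (1-x)^7.
The expansion of 1/(1-x)^(r+1) has coefficient of x^n equal to C(n+r, r).
So the coefficient of x^10 in f'(x) is
6 * C(16, 6) = 6 * 8008 = 48048

48048


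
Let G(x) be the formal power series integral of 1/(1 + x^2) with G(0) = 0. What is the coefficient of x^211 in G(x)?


1/(1 + x^2) = sum_{j>=0} (-1)^j x^(2j). Integrating termwise with G(0) = 0:
G(x) = sum_{j>=0} (-1)^j x^(2j+1) / (2j+1) = arctan(x).
Only odd powers are nonzero. For x^211 write 211 = 2*105 + 1, giving
(-1)^105 / 211 = -1/211 = -1/211.

-1/211


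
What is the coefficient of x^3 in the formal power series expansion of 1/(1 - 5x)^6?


The general identity 1/(1 - c x)^r = sum_{k>=0} c^k C(k + r - 1, r - 1) x^k follows by substituting y = c x into 1/(1 - y)^r = sum_{k>=0} C(k + r - 1, r - 1) y^k.
For c = 5, r = 6, k = 3:
5^3 * C(8, 5) = 125 * 56 = 7000.

7000


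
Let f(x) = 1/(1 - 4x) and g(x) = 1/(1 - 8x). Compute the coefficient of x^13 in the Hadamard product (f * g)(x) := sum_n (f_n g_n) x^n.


f has coefficients f_k = 4^k and g has coefficients g_k = 8^k, so the Hadamard product has coefficient (f*g)_k = 4^k * 8^k = 32^k.
For k = 13: 32^13 = 36893488147419103232.

36893488147419103232


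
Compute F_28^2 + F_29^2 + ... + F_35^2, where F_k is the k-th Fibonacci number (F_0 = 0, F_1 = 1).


There is a standard identity sum_{k=0}^{N} F_k^2 = F_N * F_{N+1} (proved inductively from the telescoping relation F_k^2 = F_k F_{k+1} - F_{k-1} F_k). Then
sum_{k=28}^{35} F_k^2 = F_35 F_36 - F_27 F_28.
Computing: F_35 = 9227465, F_36 = 14930352, F_27 = 196418, F_28 = 317811.
Sum = 9227465 * 14930352 - 196418 * 317811 = 137706876716682.

137706876716682


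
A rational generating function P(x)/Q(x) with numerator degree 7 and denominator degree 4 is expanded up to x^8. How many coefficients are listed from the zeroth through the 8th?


Expanding up to x^8 gives the coefficients for x^0, x^1, ..., x^8.
That is 8 + 1 = 9 coefficients in total.

9


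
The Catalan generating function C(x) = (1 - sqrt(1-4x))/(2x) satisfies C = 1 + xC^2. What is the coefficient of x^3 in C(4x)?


Substituting x -> 4x scales the n-th coefficient by 4^n, so [x^3] C(4x) = 4^3 * C_3.
C_3 = C(2*3, 3)/(4) = 20/4 = 5.
So 4^3 * 5 = 64 * 5 = 320.

320


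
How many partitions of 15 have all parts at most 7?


Using the generating function (1-x)^(-1)(1-x^2)^(-1)...(1-x^7)^(-1),
the coefficient of x^15 counts these restricted partitions.
Result = 131

131


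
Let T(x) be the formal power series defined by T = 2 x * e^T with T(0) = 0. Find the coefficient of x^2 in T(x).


Apply the Lagrange inversion formula: if T = 2 x * phi(T) with phi(t) = e^t, then
[x^n] T = 2^n * (1/n) [t^(n-1)] phi(t)^n = 2^n * (1/n) [t^(n-1)] e^(n t) = 2^n * (1/n) * n^(n-1) / (n-1)! = 2^n * n^(n-1) / n!.
When c = 1 this is the Cayley count of rooted labeled trees on n vertices, divided by n!.
For n = 2: 2^2 * 2^1 / 2! = 4 * 2/2 = 4.

4


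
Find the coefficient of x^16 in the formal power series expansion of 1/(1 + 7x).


Write 1/(1 + c x) = 1/(1 - (-c) x) and apply the geometric-series identity
1/(1 - y) = sum_{k>=0} y^k to get 1/(1 + c x) = sum_{k>=0} (-c)^k x^k.
So the coefficient of x^k is (-c)^k = (-1)^k * c^k.
Here c = 7 and k = 16:
(-7)^16 = 1 * 33232930569601 = 33232930569601

33232930569601


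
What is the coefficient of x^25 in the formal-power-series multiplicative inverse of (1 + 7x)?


The inverse is 1/(1 + 7x). Apply the geometric identity 1/(1 - y) = sum_{k>=0} y^k with y = -7x:
1/(1 + 7x) = sum_{k>=0} (-7)^k x^k.
So the coefficient of x^25 is (-7)^25 = -1341068619663964900807.

-1341068619663964900807


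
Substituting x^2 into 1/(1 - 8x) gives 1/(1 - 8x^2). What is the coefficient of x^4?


The coefficient of x^(2m) in 1/(1 - 8x^2) is 8^m.
With n = 4 = 2*2, the coefficient is 8^2 = 64.

64


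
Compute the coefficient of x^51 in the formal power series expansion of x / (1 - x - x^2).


Let f(x) = sum_{k>=0} a_k x^k. Multiplying f(x) * (1 - x - x^2) = x and matching coefficients gives a_0 = 0, a_1 = 1, and a_k = a_{k-1} + a_{k-2} for k >= 2. These are the Fibonacci numbers F_k.
Iterating from F_0 = 0, F_1 = 1:
F_0=0, F_1=1, F_2=1, F_3=2, F_4=3, F_5=5, F_6=8, F_7=13, F_8=21, F_9=34, ...
F_51 = 20365011074.

20365011074


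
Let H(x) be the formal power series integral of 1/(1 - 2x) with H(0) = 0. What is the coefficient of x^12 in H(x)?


1/(1 - 2x) = sum_{k>=0} 2^k x^k. Integrating termwise with H(0) = 0:
H(x) = sum_{k>=0} 2^k x^(k+1) / (k+1) = sum_{m>=1} 2^(m-1) x^m / m.
For m = 12: 2^11/12 = 2048/12 = 512/3.

512/3


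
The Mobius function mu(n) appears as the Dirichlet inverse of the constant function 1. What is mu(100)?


100 has a squared prime factor, so mu(100) = 0.
Factorization reveals a repeated prime.

0


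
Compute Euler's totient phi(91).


phi(n) counts integers in [1, n] coprime to n. Using the multiplicative formula phi(n) = n * prod_{p | n} (1 - 1/p):
91 = 7 * 13, so
phi(91) = 91 * (1 - 1/7) * (1 - 1/13) = 72.

72


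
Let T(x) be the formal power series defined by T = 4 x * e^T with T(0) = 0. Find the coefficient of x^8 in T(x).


Apply the Lagrange inversion formula: if T = 4 x * phi(T) with phi(t) = e^t, then
[x^n] T = 4^n * (1/n) [t^(n-1)] phi(t)^n = 4^n * (1/n) [t^(n-1)] e^(n t) = 4^n * (1/n) * n^(n-1) / (n-1)! = 4^n * n^(n-1) / n!.
When c = 1 this is the Cayley count of rooted labeled trees on n vertices, divided by n!.
For n = 8: 4^8 * 8^7 / 8! = 65536 * 2097152/40320 = 1073741824/315.

1073741824/315


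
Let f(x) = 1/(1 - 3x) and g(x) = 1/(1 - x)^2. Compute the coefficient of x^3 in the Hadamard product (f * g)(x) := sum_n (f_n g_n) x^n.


f has coefficients f_k = 3^k. For g = 1/(1 - x)^2 the coefficient is g_k = C(k + 1, 1) = k + 1. The Hadamard coefficient is (f * g)_k = 3^k * (k + 1).
For k = 3: 3^3 * 4 = 27 * 4 = 108.

108


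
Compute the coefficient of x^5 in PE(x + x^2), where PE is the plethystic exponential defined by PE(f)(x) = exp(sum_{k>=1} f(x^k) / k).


With f(x) = x + x^2, the exponent is sum_{k>=1} (x^k + x^(2k)) / k = -ln(1 - x) - ln(1 - x^2). Exponentiating:
PE(x + x^2) = 1 / ((1 - x)(1 - x^2)).
This is the generating function for partitions of n into parts of size 1 or 2. The number of 2's can be any j in 0..2, and the rest are 1's, so
[x^5] = floor(5/2) + 1 = 3.

3


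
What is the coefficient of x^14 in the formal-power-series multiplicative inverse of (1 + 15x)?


The inverse is 1/(1 + 15x). Apply the geometric identity 1/(1 - y) = sum_{k>=0} y^k with y = -15x:
1/(1 + 15x) = sum_{k>=0} (-15)^k x^k.
So the coefficient of x^14 is (-15)^14 = 29192926025390625.

29192926025390625


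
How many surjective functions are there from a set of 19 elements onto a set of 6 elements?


By inclusion-exclusion on which target elements are missed, the number of surjections from an n-set onto a k-set is
surj(n, k) = sum_{j=0}^{k} (-1)^j C(k, j) (k - j)^n.
Equivalently surj(n, k) = k! * S(n, k), where S(n, k) is the Stirling number of the second kind.
For n = 19, k = 6:
S(19, 6) = 693081601779, so
surj = 6! * 693081601779 = 720 * 693081601779 = 499018753280880.

499018753280880


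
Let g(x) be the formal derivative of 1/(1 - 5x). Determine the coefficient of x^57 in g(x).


Differentiate termwise: d/dx sum_{k>=0} 5^k x^k = sum_{k>=1} k 5^k x^(k-1) = sum_{j>=0} (j+1) 5^(j+1) x^j.
Equivalently, d/dx [1/(1 - 5x)] = 5/(1 - 5x)^2.
For j = 57: 58 * 5^58 = 58 * 34694469519536141888238489627838134765625 = 2012279232133096229517832398414611816406250.

2012279232133096229517832398414611816406250


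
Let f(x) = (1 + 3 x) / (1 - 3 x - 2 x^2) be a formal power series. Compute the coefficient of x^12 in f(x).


Write f(x) = sum_{k>=0} a_k x^k. Multiplying both sides by 1 - 3 x - 2 x^2 gives
(1 - 3 x - 2 x^2) sum_{k>=0} a_k x^k = 1 + 3 x.
Matching coefficients:
 x^0: a_0 = 1
 x^1: a_1 - 3 a_0 = 3  =>  a_1 = 3*1 + 3 = 6
 x^k (k >= 2): a_k = 3 a_{k-1} + 2 a_{k-2}.
Iterating: a_2 = 20, a_3 = 72, a_4 = 256, a_5 = 912, a_6 = 3248, a_7 = 11568, a_8 = 41200, a_9 = 146736, a_10 = 522608, a_11 = 1861296, a_12 = 6629104.
So the coefficient of x^12 is 6629104.

6629104


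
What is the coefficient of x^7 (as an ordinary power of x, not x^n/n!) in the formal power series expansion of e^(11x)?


The exponential series is e^y = sum_{k>=0} y^k / k!. Substituting y = 11x gives
e^(11x) = sum_{k>=0} 11^k x^k / k!.
So the coefficient of x^n is a^n/n! with a = 11, n = 7:
11^7 / 7! = 19487171/5040 = 19487171/5040

19487171/5040


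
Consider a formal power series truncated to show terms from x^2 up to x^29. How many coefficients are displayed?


From x^2 to x^29 inclusive, the count is 29 - 2 + 1 = 28.

28


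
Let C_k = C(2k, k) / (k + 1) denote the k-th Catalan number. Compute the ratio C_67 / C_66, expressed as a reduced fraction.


Using C_k = (2k)! / (k! (k+1)!), the ratio C_{k+1}/C_k simplifies to
C_{k+1}/C_k = [(2k+2)! / ((k+1)! (k+2)!)] * [k! (k+1)! / (2k)!]
 = (2k+2)(2k+1) / ((k+1)(k+2)) = 2(2k+1) / (k+2).
For k = 66: 2(2*66 + 1) / (66 + 2) = 266/68 = 133/34.

133/34


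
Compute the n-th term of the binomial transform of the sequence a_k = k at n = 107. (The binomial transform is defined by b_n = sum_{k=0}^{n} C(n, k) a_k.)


With a_k = k, b_n = sum_{k=0}^{n} C(n, k) k. Using k * C(n, k) = n * C(n-1, k-1) gives b_n = n * sum_{k>=1} C(n-1, k-1) = n * 2^(n-1).
For n = 107: 107 * 2^106 = 107 * 81129638414606681695789005144064 = 8680871310362914941449423550414848.

8680871310362914941449423550414848


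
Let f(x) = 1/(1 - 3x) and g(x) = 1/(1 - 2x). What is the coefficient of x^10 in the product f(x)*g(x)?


The coefficient of x^n in f*g is the Cauchy product: sum_{k=0}^{n} a^k * b^(n-k).
With a=3, b=2, n=10:
sum_{k=0}^{10} 3^k * 2^(10-k)
= 175099

175099


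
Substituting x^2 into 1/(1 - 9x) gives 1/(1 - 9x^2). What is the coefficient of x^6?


The coefficient of x^(2m) in 1/(1 - 9x^2) is 9^m.
With n = 6 = 2*3, the coefficient is 9^3 = 729.

729


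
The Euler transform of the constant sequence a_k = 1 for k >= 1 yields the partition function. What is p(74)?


The Euler transform converts the sequence a_k = 1 into the number of integer partitions.
Using the recurrence or dynamic programming:
p(74) = 7089500

7089500
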